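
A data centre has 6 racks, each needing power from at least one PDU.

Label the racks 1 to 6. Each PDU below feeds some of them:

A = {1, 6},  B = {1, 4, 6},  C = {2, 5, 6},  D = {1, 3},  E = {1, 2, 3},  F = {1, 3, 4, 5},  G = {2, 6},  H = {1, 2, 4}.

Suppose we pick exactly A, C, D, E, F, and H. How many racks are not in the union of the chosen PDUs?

0

Union of A, C, D, E, F, H = {1, 2, 3, 4, 5, 6} — that's every rack, so 0 are uncovered.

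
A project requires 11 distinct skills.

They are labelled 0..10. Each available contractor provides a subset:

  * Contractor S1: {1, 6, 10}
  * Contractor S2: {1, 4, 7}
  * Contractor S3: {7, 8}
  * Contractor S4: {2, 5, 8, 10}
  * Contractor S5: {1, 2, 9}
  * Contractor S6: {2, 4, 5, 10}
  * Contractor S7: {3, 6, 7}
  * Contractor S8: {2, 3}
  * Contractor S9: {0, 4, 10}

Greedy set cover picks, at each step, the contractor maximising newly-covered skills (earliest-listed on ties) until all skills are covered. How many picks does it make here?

Greedy: pick S4 (covers 4 new) → pick S2 (covers 3 new) → pick S7 (covers 2 new) → pick S5 (covers 1 new) → pick S9 (covers 1 new). Total picks: 5.
(The true minimum cover uses only 4 contractors, so greedy is not optimal here.)

5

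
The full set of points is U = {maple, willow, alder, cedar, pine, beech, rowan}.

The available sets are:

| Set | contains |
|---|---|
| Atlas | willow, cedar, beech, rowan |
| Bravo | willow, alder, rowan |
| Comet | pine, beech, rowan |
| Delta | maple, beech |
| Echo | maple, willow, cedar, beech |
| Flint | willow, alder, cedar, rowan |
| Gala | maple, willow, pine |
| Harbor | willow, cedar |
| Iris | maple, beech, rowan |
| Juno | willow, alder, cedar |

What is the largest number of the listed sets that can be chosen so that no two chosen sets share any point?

2

Comet, Harbor are pairwise disjoint (Comet={pine,beech,rowan}; Harbor={willow,cedar}).
Every remaining set overlaps one of these, and no 3 of the listed sets are pairwise disjoint, so 2 is the maximum.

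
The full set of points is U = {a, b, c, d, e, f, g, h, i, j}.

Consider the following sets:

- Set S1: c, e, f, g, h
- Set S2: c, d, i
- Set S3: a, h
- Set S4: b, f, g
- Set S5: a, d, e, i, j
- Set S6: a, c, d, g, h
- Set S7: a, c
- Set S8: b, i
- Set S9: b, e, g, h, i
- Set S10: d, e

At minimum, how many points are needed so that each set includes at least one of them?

4

T = {a, b, c, e} meets every set (each contains at least one member of T), and |T| = 4.
No choice of 3 points meets every set, so 4 is the minimum.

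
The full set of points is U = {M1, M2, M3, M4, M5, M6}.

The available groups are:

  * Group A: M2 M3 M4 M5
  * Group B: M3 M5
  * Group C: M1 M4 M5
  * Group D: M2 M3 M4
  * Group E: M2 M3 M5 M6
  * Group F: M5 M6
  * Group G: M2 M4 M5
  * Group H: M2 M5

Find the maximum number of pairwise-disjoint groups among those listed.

D, F are pairwise disjoint (D={M2,M3,M4}; F={M5,M6}).
Every remaining group overlaps one of these, and no 3 of the listed groups are pairwise disjoint, so 2 is the maximum.

2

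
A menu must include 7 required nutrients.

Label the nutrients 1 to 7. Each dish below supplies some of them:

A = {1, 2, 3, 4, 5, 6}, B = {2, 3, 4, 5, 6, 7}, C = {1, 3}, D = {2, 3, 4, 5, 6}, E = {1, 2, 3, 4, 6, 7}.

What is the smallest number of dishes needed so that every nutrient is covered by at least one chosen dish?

Take {A, E}. Their union is {1, 2, 3, 4, 5, 6, 7}, which is all 7 nutrients.
No single dish has all 7 nutrients (the largest, A, has 6), so 2 is optimal.

2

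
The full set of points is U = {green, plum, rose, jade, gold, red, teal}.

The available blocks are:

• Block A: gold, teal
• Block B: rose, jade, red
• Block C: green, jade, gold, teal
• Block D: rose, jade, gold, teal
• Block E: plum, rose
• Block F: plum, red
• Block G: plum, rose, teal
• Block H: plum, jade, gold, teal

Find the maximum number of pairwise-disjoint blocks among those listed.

2

C, F are pairwise disjoint (C={green,jade,gold,teal}; F={plum,red}).
Every remaining block overlaps one of these, and no 3 of the listed blocks are pairwise disjoint, so 2 is the maximum.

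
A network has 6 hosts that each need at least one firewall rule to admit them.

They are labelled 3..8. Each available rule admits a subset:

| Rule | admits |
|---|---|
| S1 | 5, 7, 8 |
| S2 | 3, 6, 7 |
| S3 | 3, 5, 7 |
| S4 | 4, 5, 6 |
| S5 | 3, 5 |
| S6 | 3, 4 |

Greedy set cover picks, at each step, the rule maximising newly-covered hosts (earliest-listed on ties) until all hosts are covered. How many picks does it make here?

3

Greedy: pick S1 (covers 3 new) → pick S2 (covers 2 new) → pick S4 (covers 1 new). Total picks: 3.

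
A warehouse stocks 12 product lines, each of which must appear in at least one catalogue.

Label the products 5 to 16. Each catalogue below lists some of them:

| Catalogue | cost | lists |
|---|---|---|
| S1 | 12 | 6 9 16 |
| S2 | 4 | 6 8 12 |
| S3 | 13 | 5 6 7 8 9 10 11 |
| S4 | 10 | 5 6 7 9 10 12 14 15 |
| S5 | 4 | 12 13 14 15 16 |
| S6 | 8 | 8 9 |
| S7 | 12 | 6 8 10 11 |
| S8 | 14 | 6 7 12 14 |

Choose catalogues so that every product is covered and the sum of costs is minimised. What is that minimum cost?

S3, S5 together cover every product (S3 ∪ S5 = {5, 6, 7, 8, 9, 10, 11, 12, 13, 14, 15, 16}); total cost 13 + 4 = 17.
No covering selection has total cost below 17.

17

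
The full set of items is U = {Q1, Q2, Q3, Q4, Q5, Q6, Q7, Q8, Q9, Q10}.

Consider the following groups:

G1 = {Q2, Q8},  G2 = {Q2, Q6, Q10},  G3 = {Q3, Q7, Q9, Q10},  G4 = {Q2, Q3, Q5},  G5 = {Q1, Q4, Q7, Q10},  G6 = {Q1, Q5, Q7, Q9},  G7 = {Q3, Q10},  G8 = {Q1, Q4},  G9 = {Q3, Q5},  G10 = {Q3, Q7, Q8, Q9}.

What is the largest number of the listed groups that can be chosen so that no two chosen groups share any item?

3

G1, G3, G8 are pairwise disjoint (G1={Q2,Q8}; G3={Q3,Q7,Q9,Q10}; G8={Q1,Q4}).
Every remaining group overlaps one of these, and no 4 of the listed groups are pairwise disjoint, so 3 is the maximum.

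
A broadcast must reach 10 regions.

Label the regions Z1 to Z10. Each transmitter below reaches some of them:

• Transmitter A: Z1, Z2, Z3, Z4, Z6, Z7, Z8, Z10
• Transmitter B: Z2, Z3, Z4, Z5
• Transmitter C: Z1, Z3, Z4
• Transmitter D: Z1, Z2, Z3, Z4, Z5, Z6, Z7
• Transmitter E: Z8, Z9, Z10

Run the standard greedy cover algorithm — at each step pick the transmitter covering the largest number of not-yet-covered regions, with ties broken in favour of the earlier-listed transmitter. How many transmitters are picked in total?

3

Greedy: pick A (covers 8 new) → pick B (covers 1 new) → pick E (covers 1 new). Total picks: 3.
(The true minimum cover uses only 2 transmitters, so greedy is not optimal here.)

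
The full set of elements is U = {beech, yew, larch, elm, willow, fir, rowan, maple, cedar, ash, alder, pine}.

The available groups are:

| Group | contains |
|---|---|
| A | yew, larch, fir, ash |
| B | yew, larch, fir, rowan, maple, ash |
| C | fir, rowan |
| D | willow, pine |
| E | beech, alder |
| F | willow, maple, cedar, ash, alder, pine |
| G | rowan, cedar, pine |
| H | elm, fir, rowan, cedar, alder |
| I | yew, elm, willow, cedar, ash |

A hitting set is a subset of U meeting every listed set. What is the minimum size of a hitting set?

Take T = {beech, willow, fir, pine}. Each listed group contains at least one of these, so T is a hitting set of size 4.
No choice of 3 elements meets every group, so 4 is the minimum.

4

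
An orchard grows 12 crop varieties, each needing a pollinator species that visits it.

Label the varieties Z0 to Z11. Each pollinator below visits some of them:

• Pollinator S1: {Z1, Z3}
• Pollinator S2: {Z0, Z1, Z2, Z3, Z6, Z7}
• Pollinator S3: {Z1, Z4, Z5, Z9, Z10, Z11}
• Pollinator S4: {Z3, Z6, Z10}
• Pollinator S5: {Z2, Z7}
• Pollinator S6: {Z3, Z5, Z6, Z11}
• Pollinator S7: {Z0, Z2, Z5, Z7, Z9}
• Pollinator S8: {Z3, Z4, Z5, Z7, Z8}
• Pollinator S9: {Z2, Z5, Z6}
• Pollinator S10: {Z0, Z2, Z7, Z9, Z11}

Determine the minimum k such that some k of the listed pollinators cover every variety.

3

S2 and S3 and S8 together: S2 ∪ S3 ∪ S8 = {Z0, Z1, Z2, Z3, Z4, Z5, Z6, Z7, Z8, Z9, Z10, Z11} — every variety is covered.
Only S8 contains Z8, so S8 is forced; the remaining 7 varieties need at least 2 more pollinators (each remaining pollinator adds at most 4) — so at least 3 pollinators are needed, and 3 is optimal.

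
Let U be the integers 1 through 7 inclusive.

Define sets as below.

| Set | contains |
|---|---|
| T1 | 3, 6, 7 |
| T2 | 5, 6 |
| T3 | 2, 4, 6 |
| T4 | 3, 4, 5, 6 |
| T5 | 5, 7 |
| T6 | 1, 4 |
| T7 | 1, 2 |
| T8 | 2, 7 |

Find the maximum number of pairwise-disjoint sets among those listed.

T2, T6, T8 are pairwise disjoint (T2={5,6}; T6={1,4}; T8={2,7}).
Every remaining set overlaps one of these, and no 4 of the listed sets are pairwise disjoint, so 3 is the maximum.

3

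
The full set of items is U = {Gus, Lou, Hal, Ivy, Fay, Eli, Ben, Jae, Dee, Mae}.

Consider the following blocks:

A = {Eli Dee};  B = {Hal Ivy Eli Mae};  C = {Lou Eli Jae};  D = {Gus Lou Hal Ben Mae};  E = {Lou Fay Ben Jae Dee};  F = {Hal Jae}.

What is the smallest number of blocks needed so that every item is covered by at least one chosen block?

B and D and E together: B ∪ D ∪ E = {Gus, Lou, Hal, Ivy, Fay, Eli, Ben, Jae, Dee, Mae} — every item is covered.
Only D contains Gus, so D is forced; the remaining 5 items need at least 2 more blocks (each remaining block adds at most 3) — so at least 3 blocks are needed, and 3 is optimal.

3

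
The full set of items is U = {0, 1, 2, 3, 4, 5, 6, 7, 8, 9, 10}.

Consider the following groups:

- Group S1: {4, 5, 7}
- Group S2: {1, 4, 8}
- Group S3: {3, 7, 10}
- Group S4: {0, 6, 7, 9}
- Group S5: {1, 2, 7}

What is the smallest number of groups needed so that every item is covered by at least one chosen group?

5

S1, S2, S3, S4, and S5 cover everything between them: the union {0, 1, 2, 3, 4, 5, 6, 7, 8, 9, 10} is all of U.
No 4 of the 5 groups cover everything (all 5 combinations miss at least one item), so 5 is optimal.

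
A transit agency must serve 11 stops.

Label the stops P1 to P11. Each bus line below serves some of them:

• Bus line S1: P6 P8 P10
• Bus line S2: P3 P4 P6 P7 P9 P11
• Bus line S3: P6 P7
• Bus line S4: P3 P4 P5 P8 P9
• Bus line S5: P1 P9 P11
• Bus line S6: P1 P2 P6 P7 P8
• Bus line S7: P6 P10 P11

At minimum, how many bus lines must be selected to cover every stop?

Take {S4, S6, S7}. Their union is {P1, P2, P3, P4, P5, P6, P7, P8, P9, P10, P11}, which is all 11 stops.
Only S6 contains P2, so S6 is forced; the remaining 6 stops need at least 2 more bus lines (each remaining bus line adds at most 4) — so at least 3 bus lines are needed, and 3 is optimal.

3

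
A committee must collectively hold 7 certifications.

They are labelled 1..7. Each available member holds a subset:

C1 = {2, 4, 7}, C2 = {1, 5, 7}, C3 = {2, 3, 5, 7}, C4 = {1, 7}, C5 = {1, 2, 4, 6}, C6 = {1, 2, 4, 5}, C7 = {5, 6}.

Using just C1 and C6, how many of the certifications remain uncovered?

2

Union of C1, C6 = {1, 2, 4, 5, 7}.
Not covered: 3, 6 — 2 certifications.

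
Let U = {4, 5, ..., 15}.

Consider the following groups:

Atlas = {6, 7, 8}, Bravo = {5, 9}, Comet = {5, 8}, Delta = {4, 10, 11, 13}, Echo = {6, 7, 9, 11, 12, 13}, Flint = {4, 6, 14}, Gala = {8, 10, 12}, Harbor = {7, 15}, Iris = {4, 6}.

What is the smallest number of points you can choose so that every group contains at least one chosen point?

The 4 points {4, 5, 7, 10} hit every group.
The groups Bravo, Gala, Harbor, Iris are pairwise disjoint, so any hitting set needs a separate point for each — at least 4. Hence 4 is optimal.

4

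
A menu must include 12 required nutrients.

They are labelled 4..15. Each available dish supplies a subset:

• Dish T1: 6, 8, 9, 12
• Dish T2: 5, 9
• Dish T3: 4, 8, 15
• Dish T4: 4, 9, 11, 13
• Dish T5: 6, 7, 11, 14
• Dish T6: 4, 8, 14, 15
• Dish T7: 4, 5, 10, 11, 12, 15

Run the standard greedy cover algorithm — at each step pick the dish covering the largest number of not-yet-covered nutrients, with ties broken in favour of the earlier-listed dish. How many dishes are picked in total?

4

Greedy: pick T7 (covers 6 new) → pick T1 (covers 3 new) → pick T5 (covers 2 new) → pick T4 (covers 1 new). Total picks: 4.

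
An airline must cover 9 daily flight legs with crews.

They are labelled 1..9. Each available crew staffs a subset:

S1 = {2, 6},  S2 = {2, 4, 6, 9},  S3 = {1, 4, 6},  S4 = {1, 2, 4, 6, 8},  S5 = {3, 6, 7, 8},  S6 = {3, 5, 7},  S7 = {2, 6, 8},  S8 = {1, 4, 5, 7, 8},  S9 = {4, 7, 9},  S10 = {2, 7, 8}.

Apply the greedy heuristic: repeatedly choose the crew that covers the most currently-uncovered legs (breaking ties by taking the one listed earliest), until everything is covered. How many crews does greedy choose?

3

Greedy: pick S4 (covers 5 new) → pick S6 (covers 3 new) → pick S2 (covers 1 new). Total picks: 3.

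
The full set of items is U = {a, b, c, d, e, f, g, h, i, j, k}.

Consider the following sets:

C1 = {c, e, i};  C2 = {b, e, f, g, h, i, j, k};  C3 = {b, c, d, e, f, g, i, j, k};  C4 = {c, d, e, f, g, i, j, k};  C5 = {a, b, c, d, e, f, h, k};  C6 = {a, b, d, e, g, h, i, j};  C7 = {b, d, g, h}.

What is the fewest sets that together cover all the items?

2

C4 and C5 cover everything between them: the union {a, b, c, d, e, f, g, h, i, j, k} is all of U.
No single set has all 11 items (the largest, C3, has 9), so 2 is optimal.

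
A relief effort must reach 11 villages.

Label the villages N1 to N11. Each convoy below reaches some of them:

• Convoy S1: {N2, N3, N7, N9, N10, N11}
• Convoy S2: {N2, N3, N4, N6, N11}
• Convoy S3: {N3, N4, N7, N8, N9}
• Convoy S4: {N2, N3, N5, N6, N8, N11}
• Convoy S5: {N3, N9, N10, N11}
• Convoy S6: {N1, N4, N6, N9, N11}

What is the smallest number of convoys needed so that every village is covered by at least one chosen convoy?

Take {S1, S4, S6}. Their union is {N1, N2, N3, N4, N5, N6, N7, N8, N9, N10, N11}, which is all 11 villages.
Only S6 contains N1, so S6 is forced; the remaining 6 villages need at least 2 more convoys (each remaining convoy adds at most 4) — so at least 3 convoys are needed, and 3 is optimal.

3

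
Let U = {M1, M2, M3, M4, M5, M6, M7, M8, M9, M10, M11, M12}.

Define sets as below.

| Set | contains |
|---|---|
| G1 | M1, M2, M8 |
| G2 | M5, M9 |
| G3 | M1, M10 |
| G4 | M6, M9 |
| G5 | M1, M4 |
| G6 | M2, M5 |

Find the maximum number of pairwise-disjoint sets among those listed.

3

G4, G5, G6 are pairwise disjoint (G4={M6,M9}; G5={M1,M4}; G6={M2,M5}).
Every remaining set overlaps one of these, and no 4 of the listed sets are pairwise disjoint, so 3 is the maximum.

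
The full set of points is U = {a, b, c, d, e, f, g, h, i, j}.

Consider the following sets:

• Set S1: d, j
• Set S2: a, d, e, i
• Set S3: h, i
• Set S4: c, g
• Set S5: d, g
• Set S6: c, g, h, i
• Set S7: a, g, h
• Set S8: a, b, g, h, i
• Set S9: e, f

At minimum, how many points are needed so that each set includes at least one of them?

The 4 points {d, f, g, i} hit every set.
The sets S1, S3, S4, S9 are pairwise disjoint, so any hitting set needs a separate point for each — at least 4. Hence 4 is optimal.

4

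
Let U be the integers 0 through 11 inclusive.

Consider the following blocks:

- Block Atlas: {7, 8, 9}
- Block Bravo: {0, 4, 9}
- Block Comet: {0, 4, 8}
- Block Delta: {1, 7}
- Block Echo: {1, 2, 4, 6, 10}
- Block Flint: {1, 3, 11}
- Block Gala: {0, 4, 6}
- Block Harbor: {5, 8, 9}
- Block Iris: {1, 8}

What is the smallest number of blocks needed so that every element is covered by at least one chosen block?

5

Atlas and Echo and Flint and Gala and Harbor together: Atlas ∪ Echo ∪ Flint ∪ Gala ∪ Harbor = {0, 1, 2, 3, 4, 5, 6, 7, 8, 9, 10, 11} — every element is covered.
No 4 of the 9 blocks cover everything (all 126 combinations miss at least one element), so 5 is optimal.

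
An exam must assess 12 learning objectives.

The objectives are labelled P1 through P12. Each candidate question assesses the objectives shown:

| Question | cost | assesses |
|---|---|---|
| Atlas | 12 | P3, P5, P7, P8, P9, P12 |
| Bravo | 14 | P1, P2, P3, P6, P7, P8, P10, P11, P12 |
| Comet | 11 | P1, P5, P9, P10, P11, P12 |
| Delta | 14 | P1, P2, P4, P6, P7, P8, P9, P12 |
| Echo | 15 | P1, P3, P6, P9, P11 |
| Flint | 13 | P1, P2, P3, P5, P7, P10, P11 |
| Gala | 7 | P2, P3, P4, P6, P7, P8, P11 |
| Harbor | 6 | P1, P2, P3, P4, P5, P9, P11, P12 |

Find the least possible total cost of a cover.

18

Comet, Gala together cover every objective (Comet ∪ Gala = {P1, P2, P3, P4, P5, P6, P7, P8, P9, P10, P11, P12}); total cost 11 + 7 = 18.
The greedy pick Harbor, Gala, Comet costs 24; no covering selection beats 18.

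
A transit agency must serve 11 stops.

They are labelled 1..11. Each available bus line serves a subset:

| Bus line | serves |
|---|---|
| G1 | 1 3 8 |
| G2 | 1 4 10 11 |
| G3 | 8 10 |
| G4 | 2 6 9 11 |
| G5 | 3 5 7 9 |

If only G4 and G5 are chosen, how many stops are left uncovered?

Union of G4, G5 = {2, 3, 5, 6, 7, 9, 11}.
Not covered: 1, 4, 8, 10 — 4 stops.

4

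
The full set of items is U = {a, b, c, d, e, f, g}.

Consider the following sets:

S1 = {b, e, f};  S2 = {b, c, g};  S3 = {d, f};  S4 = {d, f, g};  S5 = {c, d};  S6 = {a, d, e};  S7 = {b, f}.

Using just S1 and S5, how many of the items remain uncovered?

2

Union of S1, S5 = {b, c, d, e, f}.
Not covered: a, g — 2 items.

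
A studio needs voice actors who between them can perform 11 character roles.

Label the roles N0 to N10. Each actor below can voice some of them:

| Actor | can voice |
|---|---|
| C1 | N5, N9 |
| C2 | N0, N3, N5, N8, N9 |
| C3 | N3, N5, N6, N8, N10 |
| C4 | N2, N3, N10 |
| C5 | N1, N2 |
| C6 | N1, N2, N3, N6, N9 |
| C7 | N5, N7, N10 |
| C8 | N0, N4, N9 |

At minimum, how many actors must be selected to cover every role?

Take {C3, C5, C7, C8}. Their union is {N0, N1, N2, N3, N4, N5, N6, N7, N8, N9, N10}, which is all 11 roles.
No 3 of the 8 actors cover everything (all 56 combinations miss at least one role), so 4 is optimal.

4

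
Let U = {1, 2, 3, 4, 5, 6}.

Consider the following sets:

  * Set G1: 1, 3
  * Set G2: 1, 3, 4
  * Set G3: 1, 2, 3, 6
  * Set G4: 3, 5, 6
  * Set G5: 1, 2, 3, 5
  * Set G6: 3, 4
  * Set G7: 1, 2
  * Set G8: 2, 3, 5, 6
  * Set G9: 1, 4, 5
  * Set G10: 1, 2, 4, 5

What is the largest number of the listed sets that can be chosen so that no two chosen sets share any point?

G6, G7 are pairwise disjoint (G6={3,4}; G7={1,2}).
Every remaining set overlaps one of these, and no 3 of the listed sets are pairwise disjoint, so 2 is the maximum.

2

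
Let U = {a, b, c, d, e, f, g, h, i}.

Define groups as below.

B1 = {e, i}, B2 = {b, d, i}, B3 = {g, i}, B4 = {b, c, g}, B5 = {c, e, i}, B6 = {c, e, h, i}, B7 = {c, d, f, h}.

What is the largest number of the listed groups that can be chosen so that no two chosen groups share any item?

B1, B7 are pairwise disjoint (B1={e,i}; B7={c,d,f,h}).
Every remaining group overlaps one of these, and no 3 of the listed groups are pairwise disjoint, so 2 is the maximum.

2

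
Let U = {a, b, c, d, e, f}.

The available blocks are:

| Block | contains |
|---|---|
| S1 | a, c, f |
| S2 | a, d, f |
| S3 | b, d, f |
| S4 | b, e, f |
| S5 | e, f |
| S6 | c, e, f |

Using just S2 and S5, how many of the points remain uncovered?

Union of S2, S5 = {a, d, e, f}.
Not covered: b, c — 2 points.

2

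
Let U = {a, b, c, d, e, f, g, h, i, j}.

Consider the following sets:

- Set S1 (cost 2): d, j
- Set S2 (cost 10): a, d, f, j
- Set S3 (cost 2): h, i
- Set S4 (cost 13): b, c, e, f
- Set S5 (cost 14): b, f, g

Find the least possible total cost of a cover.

39

S2, S3, S4, S5 together cover every element (S2 ∪ S3 ∪ S4 ∪ S5 = {a, b, c, d, e, f, g, h, i, j}); total cost 10 + 2 + 13 + 14 = 39.
The greedy pick S1, S3, S4, S2, S5 costs 41; no covering selection beats 39.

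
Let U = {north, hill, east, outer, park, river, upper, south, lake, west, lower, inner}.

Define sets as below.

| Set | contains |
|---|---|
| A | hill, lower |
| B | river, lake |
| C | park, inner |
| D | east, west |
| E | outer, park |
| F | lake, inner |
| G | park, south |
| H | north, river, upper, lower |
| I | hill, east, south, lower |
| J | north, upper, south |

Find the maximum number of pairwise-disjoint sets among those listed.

A, B, D, E, J are pairwise disjoint (A={hill,lower}; B={river,lake}; D={east,west}; E={outer,park}; J={north,upper,south}).
Every remaining set overlaps one of these, and no 6 of the listed sets are pairwise disjoint, so 5 is the maximum.

5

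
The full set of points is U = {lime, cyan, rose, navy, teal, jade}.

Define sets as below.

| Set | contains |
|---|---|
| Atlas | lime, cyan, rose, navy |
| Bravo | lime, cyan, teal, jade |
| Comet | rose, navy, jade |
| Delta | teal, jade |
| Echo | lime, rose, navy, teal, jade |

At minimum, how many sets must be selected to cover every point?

2

Take {Atlas, Delta}. Their union is {lime, cyan, rose, navy, teal, jade}, which is all 6 points.
No single set has all 6 points (the largest, Echo, has 5), so 2 is optimal.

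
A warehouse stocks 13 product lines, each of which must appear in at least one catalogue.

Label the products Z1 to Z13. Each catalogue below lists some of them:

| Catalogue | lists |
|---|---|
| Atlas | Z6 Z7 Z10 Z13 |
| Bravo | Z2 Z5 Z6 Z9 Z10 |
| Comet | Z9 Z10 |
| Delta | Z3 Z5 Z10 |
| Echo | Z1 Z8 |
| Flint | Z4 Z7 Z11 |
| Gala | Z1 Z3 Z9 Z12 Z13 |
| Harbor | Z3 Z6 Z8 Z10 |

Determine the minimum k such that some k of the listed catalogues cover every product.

Take {Bravo, Flint, Gala, Harbor}. Their union is {Z1, Z2, Z3, Z4, Z5, Z6, Z7, Z8, Z9, Z10, Z11, Z12, Z13}, which is all 13 products.
No 3 of the 8 catalogues cover everything (all 56 combinations miss at least one product), so 4 is optimal.

4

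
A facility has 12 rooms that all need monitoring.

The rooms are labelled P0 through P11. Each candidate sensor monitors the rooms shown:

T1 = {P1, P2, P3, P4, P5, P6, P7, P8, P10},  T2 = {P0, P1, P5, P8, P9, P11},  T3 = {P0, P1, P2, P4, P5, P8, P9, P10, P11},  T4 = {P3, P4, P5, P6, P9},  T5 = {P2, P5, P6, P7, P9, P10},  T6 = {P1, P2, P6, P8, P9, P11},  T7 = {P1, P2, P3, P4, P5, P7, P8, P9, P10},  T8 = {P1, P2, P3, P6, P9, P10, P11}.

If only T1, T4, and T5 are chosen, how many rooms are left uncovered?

Union of T1, T4, T5 = {P1, P2, P3, P4, P5, P6, P7, P8, P9, P10}.
Not covered: P0, P11 — 2 rooms.

2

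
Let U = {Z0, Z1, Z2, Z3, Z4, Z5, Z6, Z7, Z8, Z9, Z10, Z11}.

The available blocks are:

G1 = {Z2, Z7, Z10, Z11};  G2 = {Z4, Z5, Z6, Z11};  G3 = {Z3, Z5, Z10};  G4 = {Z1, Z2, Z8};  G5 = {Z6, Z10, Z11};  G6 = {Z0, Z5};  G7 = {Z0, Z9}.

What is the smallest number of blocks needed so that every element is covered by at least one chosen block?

Take {G1, G2, G3, G4, G7}. Their union is {Z0, Z1, Z2, Z3, Z4, Z5, Z6, Z7, Z8, Z9, Z10, Z11}, which is all 12 elements.
No 4 of the 7 blocks cover everything (all 35 combinations miss at least one element), so 5 is optimal.

5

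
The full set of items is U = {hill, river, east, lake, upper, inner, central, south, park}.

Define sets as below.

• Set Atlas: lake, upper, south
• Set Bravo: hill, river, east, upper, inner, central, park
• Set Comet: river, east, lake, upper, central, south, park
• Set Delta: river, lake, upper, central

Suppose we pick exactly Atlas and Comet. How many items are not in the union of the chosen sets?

2

Union of Atlas, Comet = {river, east, lake, upper, central, south, park}.
Not covered: hill, inner — 2 items.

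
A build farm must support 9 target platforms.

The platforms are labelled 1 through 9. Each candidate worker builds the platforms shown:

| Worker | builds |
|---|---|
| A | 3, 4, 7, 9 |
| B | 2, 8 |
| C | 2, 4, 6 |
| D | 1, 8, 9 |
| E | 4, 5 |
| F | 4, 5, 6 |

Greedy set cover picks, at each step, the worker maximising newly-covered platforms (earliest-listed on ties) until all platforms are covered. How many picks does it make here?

4

Greedy: pick A (covers 4 new) → pick B (covers 2 new) → pick F (covers 2 new) → pick D (covers 1 new). Total picks: 4.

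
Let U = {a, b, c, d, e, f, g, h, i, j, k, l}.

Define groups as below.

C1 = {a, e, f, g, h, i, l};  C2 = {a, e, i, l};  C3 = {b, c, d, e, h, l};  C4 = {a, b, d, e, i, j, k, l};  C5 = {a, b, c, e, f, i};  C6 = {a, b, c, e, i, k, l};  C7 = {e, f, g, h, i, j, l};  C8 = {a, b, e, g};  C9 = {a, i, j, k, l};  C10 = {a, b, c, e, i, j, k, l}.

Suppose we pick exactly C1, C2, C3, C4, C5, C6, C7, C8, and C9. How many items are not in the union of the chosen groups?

Union of C1, C2, C3, C4, C5, C6, C7, C8, C9 = {a, b, c, d, e, f, g, h, i, j, k, l} — that's every item, so 0 are uncovered.

0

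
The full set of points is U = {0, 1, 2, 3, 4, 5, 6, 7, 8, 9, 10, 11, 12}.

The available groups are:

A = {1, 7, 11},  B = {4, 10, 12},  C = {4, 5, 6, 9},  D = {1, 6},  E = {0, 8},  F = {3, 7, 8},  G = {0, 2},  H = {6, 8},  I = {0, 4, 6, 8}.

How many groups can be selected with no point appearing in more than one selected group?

4

A, B, G, H are pairwise disjoint (A={1,7,11}; B={4,10,12}; G={0,2}; H={6,8}).
Every remaining group overlaps one of these, and no 5 of the listed groups are pairwise disjoint, so 4 is the maximum.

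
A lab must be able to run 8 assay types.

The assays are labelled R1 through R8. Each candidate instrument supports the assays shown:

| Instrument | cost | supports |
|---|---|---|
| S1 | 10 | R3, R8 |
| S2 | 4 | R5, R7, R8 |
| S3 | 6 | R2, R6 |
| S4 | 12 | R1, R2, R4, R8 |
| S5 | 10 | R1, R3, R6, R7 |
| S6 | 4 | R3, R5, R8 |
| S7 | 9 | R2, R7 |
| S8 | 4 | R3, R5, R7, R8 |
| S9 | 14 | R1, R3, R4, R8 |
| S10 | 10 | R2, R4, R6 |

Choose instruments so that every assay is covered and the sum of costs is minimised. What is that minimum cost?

22

S3, S4, S8 together cover every assay (S3 ∪ S4 ∪ S8 = {R1, R2, R3, R4, R5, R6, R7, R8}); total cost 6 + 12 + 4 = 22.
No covering selection has total cost below 22.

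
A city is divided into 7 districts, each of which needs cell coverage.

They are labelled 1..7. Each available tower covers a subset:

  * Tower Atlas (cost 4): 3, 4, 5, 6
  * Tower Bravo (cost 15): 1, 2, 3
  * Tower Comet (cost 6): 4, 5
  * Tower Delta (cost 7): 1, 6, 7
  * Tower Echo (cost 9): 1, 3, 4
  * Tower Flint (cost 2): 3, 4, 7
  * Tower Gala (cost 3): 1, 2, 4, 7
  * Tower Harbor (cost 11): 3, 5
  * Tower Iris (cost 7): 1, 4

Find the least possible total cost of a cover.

Atlas, Gala together cover every district (Atlas ∪ Gala = {1, 2, 3, 4, 5, 6, 7}); total cost 4 + 3 = 7.
The greedy pick Flint, Gala, Atlas costs 9; no covering selection beats 7.

7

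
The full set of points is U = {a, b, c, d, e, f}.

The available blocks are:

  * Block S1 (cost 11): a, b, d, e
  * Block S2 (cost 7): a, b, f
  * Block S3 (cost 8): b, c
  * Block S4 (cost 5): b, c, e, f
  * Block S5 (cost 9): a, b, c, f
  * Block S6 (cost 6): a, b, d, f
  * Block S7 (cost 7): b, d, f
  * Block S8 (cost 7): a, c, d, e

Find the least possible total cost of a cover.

11

S4, S6 together cover every point (S4 ∪ S6 = {a, b, c, d, e, f}); total cost 5 + 6 = 11.
No covering selection has total cost below 11.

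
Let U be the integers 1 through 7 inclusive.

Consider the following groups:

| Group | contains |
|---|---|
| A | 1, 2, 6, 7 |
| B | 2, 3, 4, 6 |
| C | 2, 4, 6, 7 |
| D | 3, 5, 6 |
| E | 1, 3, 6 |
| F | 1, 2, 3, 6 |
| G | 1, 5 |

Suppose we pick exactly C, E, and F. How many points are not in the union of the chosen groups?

1

Union of C, E, F = {1, 2, 3, 4, 6, 7}.
Not covered: 5 — 1 point.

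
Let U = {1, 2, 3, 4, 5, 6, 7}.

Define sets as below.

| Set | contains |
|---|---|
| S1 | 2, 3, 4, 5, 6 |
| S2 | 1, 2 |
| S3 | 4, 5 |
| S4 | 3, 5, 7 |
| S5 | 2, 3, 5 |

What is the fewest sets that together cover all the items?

S1 and S2 and S4 together: S1 ∪ S2 ∪ S4 = {1, 2, 3, 4, 5, 6, 7} — every item is covered.
Only S2 contains 1, so S2 is forced; the remaining 5 items need at least 2 more sets (each remaining set adds at most 4) — so at least 3 sets are needed, and 3 is optimal.

3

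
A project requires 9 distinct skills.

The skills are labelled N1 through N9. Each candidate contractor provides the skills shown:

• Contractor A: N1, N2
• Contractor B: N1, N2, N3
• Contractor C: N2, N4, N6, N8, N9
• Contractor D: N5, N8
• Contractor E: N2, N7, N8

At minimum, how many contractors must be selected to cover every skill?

Take {B, C, D, E}. Their union is {N1, N2, N3, N4, N5, N6, N7, N8, N9}, which is all 9 skills.
No 3 of the 5 contractors cover everything (all 10 combinations miss at least one skill), so 4 is optimal.

4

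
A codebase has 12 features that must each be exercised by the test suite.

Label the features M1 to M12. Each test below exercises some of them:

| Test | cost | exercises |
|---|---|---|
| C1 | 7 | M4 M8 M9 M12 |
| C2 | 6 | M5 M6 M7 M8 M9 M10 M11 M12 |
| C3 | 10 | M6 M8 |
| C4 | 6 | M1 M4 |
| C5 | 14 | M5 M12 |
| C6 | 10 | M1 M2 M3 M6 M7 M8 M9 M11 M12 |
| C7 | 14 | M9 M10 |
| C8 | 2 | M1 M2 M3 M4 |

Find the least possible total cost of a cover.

C2, C8 together cover every feature (C2 ∪ C8 = {M1, M2, M3, M4, M5, M6, M7, M8, M9, M10, M11, M12}); total cost 6 + 2 = 8.
No covering selection has total cost below 8.

8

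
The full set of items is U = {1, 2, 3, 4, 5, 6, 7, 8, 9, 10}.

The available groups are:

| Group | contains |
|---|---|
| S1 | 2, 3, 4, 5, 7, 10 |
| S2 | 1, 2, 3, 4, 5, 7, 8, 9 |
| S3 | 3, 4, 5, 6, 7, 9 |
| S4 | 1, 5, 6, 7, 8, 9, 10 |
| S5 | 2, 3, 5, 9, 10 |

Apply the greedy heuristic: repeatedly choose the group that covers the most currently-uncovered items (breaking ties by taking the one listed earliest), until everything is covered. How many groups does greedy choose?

Greedy: pick S2 (covers 8 new) → pick S4 (covers 2 new). Total picks: 2.

2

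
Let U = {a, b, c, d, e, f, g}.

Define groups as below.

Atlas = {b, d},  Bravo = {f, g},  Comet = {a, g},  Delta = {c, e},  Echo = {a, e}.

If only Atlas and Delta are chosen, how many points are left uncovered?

3

Union of Atlas, Delta = {b, c, d, e}.
Not covered: a, f, g — 3 points.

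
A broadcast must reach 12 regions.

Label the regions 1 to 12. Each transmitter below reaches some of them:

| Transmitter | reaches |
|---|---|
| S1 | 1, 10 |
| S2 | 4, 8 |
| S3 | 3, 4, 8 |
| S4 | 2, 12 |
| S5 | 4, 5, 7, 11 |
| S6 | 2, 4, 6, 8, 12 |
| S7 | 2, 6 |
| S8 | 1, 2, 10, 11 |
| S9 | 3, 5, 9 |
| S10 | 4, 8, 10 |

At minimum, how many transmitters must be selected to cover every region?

S1 and S5 and S6 and S9 together: S1 ∪ S5 ∪ S6 ∪ S9 = {1, 2, 3, 4, 5, 6, 7, 8, 9, 10, 11, 12} — every region is covered.
No 3 of the 10 transmitters cover everything (all 120 combinations miss at least one region), so 4 is optimal.

4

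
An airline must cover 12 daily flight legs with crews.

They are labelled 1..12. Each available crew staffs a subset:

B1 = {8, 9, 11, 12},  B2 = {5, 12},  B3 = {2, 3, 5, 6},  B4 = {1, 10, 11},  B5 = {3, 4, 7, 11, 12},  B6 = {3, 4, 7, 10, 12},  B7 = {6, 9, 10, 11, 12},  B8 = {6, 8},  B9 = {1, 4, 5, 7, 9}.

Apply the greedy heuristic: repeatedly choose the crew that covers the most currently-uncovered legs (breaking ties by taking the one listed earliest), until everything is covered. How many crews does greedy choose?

Greedy: pick B5 (covers 5 new) → pick B3 (covers 3 new) → pick B1 (covers 2 new) → pick B4 (covers 2 new). Total picks: 4.

4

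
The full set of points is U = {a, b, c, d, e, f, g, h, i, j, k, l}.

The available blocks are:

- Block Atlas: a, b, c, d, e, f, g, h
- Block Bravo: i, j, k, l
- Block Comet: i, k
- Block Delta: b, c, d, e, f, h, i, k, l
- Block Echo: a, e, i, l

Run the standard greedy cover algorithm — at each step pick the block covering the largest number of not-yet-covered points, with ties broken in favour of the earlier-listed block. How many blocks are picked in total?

Greedy: pick Delta (covers 9 new) → pick Atlas (covers 2 new) → pick Bravo (covers 1 new). Total picks: 3.
(The true minimum cover uses only 2 blocks, so greedy is not optimal here.)

3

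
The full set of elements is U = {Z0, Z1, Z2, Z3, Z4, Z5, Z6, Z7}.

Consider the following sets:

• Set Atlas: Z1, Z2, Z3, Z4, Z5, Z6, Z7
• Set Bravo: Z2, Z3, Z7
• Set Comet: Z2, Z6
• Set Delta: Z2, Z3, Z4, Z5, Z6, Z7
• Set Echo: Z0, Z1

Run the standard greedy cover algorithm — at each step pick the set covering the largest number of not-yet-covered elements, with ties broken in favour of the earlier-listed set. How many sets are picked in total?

Greedy: pick Atlas (covers 7 new) → pick Echo (covers 1 new). Total picks: 2.

2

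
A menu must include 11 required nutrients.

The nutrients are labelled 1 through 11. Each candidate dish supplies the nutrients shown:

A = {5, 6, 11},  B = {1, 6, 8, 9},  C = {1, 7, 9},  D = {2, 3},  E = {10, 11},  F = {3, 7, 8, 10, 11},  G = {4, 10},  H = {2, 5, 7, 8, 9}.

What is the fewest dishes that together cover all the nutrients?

4

Take {B, F, G, H}. Their union is {1, 2, 3, 4, 5, 6, 7, 8, 9, 10, 11}, which is all 11 nutrients.
No 3 of the 8 dishes cover everything (all 56 combinations miss at least one nutrient), so 4 is optimal.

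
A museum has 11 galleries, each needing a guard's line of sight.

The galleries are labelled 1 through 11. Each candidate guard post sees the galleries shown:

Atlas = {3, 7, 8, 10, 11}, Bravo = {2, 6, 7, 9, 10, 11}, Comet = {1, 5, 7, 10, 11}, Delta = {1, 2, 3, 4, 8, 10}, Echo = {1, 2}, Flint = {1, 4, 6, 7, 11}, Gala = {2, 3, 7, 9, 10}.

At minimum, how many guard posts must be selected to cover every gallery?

Bravo and Comet and Delta together: Bravo ∪ Comet ∪ Delta = {1, 2, 3, 4, 5, 6, 7, 8, 9, 10, 11} — every gallery is covered.
Only Comet contains 5, so Comet is forced; the remaining 6 galleries need at least 2 more guard posts (each remaining guard post adds at most 4) — so at least 3 guard posts are needed, and 3 is optimal.

3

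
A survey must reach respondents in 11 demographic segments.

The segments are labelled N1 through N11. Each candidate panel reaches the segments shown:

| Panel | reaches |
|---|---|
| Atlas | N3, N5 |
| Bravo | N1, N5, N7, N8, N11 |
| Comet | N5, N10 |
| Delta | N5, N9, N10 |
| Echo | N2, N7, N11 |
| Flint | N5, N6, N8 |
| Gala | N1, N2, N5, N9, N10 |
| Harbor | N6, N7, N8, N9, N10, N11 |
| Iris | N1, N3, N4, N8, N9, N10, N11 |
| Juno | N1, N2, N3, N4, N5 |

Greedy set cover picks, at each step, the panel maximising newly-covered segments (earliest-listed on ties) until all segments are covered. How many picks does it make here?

4

Greedy: pick Iris (covers 7 new) → pick Bravo (covers 2 new) → pick Echo (covers 1 new) → pick Flint (covers 1 new). Total picks: 4.
(The true minimum cover uses only 2 panels, so greedy is not optimal here.)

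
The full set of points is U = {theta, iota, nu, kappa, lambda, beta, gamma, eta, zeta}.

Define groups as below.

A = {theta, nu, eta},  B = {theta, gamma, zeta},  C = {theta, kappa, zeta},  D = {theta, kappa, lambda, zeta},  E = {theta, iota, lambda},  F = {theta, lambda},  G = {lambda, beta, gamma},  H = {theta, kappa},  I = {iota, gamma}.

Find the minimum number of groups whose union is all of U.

4

A, C, E, and G cover everything between them: the union {theta, iota, nu, kappa, lambda, beta, gamma, eta, zeta} is all of U.
No 3 of the 9 groups cover everything (all 84 combinations miss at least one point), so 4 is optimal.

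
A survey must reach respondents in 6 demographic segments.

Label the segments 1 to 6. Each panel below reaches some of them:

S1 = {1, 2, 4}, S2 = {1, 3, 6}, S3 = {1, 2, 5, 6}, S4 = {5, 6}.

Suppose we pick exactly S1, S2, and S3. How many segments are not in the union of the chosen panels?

0

Union of S1, S2, S3 = {1, 2, 3, 4, 5, 6} — that's every segment, so 0 are uncovered.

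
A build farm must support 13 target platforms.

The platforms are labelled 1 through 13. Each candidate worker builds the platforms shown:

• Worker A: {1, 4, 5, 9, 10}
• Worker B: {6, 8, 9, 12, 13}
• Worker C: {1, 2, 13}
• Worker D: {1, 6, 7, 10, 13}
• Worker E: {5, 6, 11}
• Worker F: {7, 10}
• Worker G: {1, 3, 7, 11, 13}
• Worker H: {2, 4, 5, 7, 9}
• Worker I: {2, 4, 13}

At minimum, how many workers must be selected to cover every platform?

B and D and G and H together: B ∪ D ∪ G ∪ H = {1, 2, 3, 4, 5, 6, 7, 8, 9, 10, 11, 12, 13} — every platform is covered.
No 3 of the 9 workers cover everything (all 84 combinations miss at least one platform), so 4 is optimal.

4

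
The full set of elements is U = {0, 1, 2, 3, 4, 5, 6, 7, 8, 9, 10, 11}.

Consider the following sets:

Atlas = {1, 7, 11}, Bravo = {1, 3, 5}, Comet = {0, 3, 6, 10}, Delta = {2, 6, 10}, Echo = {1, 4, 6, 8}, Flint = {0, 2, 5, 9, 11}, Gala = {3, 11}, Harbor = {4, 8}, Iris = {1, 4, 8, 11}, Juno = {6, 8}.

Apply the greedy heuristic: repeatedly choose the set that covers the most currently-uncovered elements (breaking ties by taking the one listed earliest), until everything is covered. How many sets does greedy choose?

4

Greedy: pick Flint (covers 5 new) → pick Echo (covers 4 new) → pick Comet (covers 2 new) → pick Atlas (covers 1 new). Total picks: 4.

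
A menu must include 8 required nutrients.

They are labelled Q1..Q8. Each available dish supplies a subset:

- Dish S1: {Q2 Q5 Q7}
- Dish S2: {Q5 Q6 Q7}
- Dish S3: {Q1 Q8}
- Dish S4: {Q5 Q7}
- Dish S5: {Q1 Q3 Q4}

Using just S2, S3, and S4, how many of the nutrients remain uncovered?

Union of S2, S3, S4 = {Q1, Q5, Q6, Q7, Q8}.
Not covered: Q2, Q3, Q4 — 3 nutrients.

3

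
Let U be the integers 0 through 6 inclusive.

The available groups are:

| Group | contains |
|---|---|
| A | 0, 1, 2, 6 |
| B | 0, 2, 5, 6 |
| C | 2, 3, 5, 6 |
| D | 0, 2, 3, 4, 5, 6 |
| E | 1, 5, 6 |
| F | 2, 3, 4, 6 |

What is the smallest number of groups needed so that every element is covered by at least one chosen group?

D and E cover everything between them: the union {0, 1, 2, 3, 4, 5, 6} is all of U.
No single group has all 7 elements (the largest, D, has 6), so 2 is optimal.

2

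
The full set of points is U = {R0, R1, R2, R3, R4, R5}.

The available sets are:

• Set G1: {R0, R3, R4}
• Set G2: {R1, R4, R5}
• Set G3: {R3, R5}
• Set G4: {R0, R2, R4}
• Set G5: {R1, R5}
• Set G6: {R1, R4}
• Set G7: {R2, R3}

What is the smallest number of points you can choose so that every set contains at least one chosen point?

3

The 3 points {R2, R4, R5} hit every set.
No choice of 2 points meets every set, so 3 is the minimum.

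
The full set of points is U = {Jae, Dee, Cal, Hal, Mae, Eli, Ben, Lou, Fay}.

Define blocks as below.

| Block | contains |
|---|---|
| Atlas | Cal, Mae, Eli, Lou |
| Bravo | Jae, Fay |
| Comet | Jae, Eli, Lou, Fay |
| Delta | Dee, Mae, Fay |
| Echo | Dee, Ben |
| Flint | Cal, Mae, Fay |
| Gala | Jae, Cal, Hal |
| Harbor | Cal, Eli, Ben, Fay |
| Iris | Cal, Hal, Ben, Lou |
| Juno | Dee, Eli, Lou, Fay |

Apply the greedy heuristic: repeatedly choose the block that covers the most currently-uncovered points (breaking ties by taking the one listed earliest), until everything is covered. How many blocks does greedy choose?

4

Greedy: pick Atlas (covers 4 new) → pick Bravo (covers 2 new) → pick Echo (covers 2 new) → pick Gala (covers 1 new). Total picks: 4.
(The true minimum cover uses only 3 blocks, so greedy is not optimal here.)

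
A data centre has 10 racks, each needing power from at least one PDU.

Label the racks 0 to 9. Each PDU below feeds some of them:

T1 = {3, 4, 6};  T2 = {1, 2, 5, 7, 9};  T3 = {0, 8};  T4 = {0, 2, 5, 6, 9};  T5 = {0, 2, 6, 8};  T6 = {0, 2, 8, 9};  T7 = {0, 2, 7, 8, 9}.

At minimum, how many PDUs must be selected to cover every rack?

T1 and T2 and T7 together: T1 ∪ T2 ∪ T7 = {0, 1, 2, 3, 4, 5, 6, 7, 8, 9} — every rack is covered.
Only T2 contains 1, so T2 is forced; the remaining 5 racks need at least 2 more PDUs (each remaining PDU adds at most 3) — so at least 3 PDUs are needed, and 3 is optimal.

3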